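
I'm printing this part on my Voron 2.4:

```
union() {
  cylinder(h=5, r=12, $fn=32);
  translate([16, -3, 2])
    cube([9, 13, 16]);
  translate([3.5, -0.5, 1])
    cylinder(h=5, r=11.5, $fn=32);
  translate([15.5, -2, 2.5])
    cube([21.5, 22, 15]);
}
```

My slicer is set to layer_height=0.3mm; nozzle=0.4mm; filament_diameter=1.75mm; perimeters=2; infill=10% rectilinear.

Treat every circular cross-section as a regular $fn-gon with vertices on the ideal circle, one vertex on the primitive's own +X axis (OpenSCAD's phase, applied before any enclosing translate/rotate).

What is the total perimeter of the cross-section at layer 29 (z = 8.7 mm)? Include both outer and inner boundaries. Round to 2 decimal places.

89.00 mm

At z = 8.7 mm: the cylinder is not intersected at this z (z outside [0, 5]); the cube at (16, -3) is present — its section is the full 9×13 rectangle (perimeter 44.00 mm); the cylinder at (3.5, -0.5) is absent (z outside [1, 6]); the cube at (15.5, -2) (footprint 21.5×22) is included at this height (perimeter 87.00 mm); Combining (union): the regions partially overlap (shared area 108.00 mm²), so the edge portions inside another operand are dropped and the merged outline is re-measured after clipping — boundary = 89.00 mm. Overall, the cross-section is a single solid region. Total boundary length (outer) = 89.00 mm.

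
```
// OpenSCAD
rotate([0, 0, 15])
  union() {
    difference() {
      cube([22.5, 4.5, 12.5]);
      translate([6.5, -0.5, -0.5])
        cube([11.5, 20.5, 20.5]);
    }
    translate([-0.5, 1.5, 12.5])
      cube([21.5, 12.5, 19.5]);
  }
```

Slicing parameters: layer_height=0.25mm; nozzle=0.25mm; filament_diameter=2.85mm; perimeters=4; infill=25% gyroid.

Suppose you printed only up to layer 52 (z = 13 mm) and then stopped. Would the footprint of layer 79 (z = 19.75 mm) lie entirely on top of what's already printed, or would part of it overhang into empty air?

Compare the two slices. At z = 13: the cube does not reach this height (z outside [0, 12.5]); the cube at (6.5, -0.5) (footprint 11.5×20.5) is included at this height (area 235.75 mm²); After the difference (first − rest): the first operand is absent here, so nothing remains; the cube at (-0.5, 1.5) (footprint 21.5×12.5) is included at this height (area 268.75 mm²); Taking the union: only the 21.5×12.5 cube at (-0.5, 1.5) is present, so the union is just that shape — area = 268.75 mm²; (whole slice rotated 15° about Z — lengths, areas and connectivity unchanged). At z = 19.75: the cube does not reach this height (z outside [0, 12.5]); the cube at (6.5, -0.5) (footprint 11.5×20.5) is included at this height (area 235.75 mm²); Subtracting the remaining from the first: the first operand is absent here, so nothing remains; the 21.5×12.5 cube at (-0.5, 1.5) contributes its full rectangle (area 268.75 mm²); Taking the union: only the 21.5×12.5 cube at (-0.5, 1.5) is present, so the union is just that shape — area = 268.75 mm²; (whole slice rotated 15° about Z — lengths, areas and connectivity unchanged). Checking containment: the cross-section at z = 19.75 is a subset of the cross-section at z = 13.

entirely on top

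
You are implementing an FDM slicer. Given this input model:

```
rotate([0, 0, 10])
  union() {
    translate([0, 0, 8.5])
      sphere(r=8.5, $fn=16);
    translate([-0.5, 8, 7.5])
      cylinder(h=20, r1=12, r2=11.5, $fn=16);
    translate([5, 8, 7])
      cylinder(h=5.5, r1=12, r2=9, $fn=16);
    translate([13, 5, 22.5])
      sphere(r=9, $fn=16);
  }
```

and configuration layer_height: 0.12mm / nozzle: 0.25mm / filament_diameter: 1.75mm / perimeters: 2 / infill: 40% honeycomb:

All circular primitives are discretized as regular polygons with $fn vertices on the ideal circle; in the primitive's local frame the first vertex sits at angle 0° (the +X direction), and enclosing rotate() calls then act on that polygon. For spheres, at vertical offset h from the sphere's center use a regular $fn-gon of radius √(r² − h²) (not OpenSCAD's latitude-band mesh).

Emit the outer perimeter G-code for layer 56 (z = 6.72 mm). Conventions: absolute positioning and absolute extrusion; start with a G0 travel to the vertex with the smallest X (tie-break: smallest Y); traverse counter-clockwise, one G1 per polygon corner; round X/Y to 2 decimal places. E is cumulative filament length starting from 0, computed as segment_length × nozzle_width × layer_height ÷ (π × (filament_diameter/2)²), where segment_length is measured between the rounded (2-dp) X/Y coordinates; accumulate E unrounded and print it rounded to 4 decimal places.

G0 X-8.19 Y-1.44 Z6.72
G1 X-7.01 Y-4.47 E0.0406
G1 X-4.77 Y-6.81 E0.0810
G1 X-1.80 Y-8.11 E0.1214
G1 X1.44 Y-8.19 E0.1618
G1 X4.47 Y-7.01 E0.2024
G1 X6.81 Y-4.77 E0.2428
G1 X8.11 Y-1.80 E0.2832
G1 X8.19 Y1.44 E0.3236
G1 X7.01 Y4.47 E0.3642
G1 X4.77 Y6.81 E0.4046
G1 X1.80 Y8.11 E0.4450
G1 X-1.44 Y8.19 E0.4855
G1 X-4.47 Y7.01 E0.5260
G1 X-6.81 Y4.77 E0.5664
G1 X-8.11 Y1.80 E0.6069
G1 X-8.19 Y-1.44 E0.6473

At z = 6.72 mm: the r=8.5 sphere contributes a regular 16-gon of circumradius √(8.5²−1.78²) = 8.312; the cone at (-0.5, 8) does not reach this height (z outside [7.5, 27.5]); the cone at (5, 8) does not reach this height (z outside [7, 12.5]); the sphere at (13, 5) does not reach this height (|z−center|=15.780 > r=9); Merging all regions: only the r=8.5 sphere is present, so the union is just that shape — 1 connected region; (whole slice rotated 10° about Z — lengths, areas and connectivity unchanged). The outline is a single polygon with 16 vertices. Extrusion per mm of travel: 0.25 × 0.12 / (π × 0.875²) = 0.012473. Accumulating E over each segment gives final E = 0.6473.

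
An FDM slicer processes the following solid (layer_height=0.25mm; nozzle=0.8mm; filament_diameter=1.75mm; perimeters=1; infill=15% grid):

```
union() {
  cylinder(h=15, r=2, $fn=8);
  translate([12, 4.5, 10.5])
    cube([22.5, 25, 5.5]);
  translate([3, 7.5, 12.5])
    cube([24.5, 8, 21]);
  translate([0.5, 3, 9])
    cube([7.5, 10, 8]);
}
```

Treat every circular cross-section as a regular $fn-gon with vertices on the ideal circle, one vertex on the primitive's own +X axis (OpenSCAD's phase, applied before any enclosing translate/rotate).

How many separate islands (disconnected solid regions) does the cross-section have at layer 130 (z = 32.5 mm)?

1

At z = 32.5 mm: the cylinder is not intersected at this z (z outside [0, 15]); the cube at (12, 4.5) does not reach this height (z outside [10.5, 16]); the cube at (3, 7.5) is present — its section is the full 24.5×8 rectangle; the cube at (0.5, 3) is not intersected at this z (z outside [9, 17]); Taking the union: only the 24.5×8 cube at (3, 7.5) is present, so the union is just that shape — 1 connected region. Overall, the cross-section is a single solid region. Island count = 1.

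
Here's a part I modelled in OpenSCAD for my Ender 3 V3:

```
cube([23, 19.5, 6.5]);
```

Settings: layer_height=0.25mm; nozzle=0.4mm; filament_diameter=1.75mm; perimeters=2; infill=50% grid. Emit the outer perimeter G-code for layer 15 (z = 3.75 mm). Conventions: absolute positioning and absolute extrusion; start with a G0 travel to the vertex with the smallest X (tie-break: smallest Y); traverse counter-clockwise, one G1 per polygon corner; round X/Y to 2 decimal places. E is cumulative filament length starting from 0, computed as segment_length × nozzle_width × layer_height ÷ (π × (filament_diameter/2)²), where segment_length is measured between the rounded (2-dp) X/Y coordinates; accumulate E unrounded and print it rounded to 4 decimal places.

G0 X0.00 Y0.00 Z3.75
G1 X23.00 Y0.00 E0.9562
G1 X23.00 Y19.50 E1.7669
G1 X0.00 Y19.50 E2.7232
G1 X0.00 Y0.00 E3.5339

At z = 3.75 mm: the 23×19.5 cube contributes its full rectangle. The outline is a single polygon with 4 vertices. Extrusion per mm of travel: 0.4 × 0.25 / (π × 0.875²) = 0.041575. Accumulating E over each segment gives final E = 3.5339.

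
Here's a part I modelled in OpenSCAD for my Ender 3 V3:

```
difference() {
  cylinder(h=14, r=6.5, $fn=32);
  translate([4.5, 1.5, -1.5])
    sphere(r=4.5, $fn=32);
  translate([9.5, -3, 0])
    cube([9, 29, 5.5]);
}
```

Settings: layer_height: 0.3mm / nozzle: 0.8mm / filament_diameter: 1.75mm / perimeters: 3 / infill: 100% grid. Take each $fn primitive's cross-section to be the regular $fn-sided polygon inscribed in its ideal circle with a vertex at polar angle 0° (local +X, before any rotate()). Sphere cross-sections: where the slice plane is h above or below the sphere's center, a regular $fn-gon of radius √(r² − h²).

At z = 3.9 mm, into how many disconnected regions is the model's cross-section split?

At z = 3.9 mm: the r=6.5 cylinder gives a regular 32-gon of circumradius 6.5 (constant along its height); the sphere at (4.5, 1.5) is absent (|z−center|=5.400 > r=4.5); the cube at (9.5, -3) (footprint 9×29) is included at this height; Subtracting the remaining from the first: starting from the r=6.5 cylinder, the 9×29 cube at (9.5, -3) misses the remaining region (no effect) — 1 connected region. The result has 1 disconnected region.

1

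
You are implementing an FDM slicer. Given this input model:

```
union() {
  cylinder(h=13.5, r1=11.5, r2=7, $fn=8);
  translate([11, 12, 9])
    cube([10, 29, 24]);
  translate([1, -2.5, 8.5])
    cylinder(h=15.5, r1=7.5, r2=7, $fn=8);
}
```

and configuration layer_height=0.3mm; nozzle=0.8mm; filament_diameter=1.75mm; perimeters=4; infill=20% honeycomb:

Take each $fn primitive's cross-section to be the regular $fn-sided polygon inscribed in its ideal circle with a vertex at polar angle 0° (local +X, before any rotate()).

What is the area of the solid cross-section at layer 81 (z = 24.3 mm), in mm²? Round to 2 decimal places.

At z = 24.3 mm: the cone does not reach this height (z outside [0, 13.5]); the cube at (11, 12) is present — its section is the full 10×29 rectangle (area 290.00 mm²); the cone at (1, -2.5) is absent (z outside [8.5, 24]); Taking the union: only the 10×29 cube at (11, 12) is present, so the union is just that shape — area = 290.00 mm². Overall, the cross-section is a single solid region. Net area = 290.00 mm².

290.00 mm²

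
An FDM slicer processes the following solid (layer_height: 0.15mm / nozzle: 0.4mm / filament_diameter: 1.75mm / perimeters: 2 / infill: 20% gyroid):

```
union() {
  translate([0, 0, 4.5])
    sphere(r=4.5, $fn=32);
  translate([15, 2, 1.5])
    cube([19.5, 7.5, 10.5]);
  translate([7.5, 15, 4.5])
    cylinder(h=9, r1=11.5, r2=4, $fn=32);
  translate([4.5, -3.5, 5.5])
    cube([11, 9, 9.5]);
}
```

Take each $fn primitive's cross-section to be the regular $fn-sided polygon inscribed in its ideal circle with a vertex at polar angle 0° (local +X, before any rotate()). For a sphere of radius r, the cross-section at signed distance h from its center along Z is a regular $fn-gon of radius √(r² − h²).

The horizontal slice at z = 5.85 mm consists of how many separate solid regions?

At z = 5.85 mm: the r=4.5 sphere contributes a regular 32-gon of circumradius √(4.5²−1.35²) = 4.293; the cube at (15, 2) is present — its section is the full 19.5×7.5 rectangle; the cone at (7.5, 15) (r1=11.5→r2=4) has section circumradius 10.375 here — a regular 32-gon; the cube at (4.5, -3.5) is present — its section is the full 11×9 rectangle; Combining (union): the regions partially overlap (shared area 7.24 mm²), so overlapping operands fuse into one piece — 2 connected regions with 1 hole. The result has 2 disconnected regions.

2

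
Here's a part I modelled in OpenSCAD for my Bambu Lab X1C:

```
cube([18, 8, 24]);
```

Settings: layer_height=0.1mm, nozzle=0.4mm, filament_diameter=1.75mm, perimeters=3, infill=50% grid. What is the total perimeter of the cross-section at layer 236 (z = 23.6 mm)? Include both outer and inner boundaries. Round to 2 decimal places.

At z = 23.6 mm: the cube (footprint 18×8) is included at this height (perimeter 52.00 mm). Overall, the cross-section is a single solid region. Total boundary length (outer) = 52.00 mm.

52.00 mm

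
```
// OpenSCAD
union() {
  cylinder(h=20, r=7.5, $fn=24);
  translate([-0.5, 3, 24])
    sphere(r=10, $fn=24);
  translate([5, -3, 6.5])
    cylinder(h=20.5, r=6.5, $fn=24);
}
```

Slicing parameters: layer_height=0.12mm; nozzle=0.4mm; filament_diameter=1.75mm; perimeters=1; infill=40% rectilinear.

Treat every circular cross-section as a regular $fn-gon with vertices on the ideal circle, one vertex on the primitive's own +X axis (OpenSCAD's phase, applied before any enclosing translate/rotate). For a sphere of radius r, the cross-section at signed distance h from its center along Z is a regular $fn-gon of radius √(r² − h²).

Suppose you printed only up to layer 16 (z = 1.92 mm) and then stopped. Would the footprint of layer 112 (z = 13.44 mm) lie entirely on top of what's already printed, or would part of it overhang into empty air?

part overhangs

Compare the two slices. At z = 1.92: the r=7.5 cylinder contributes a regular 24-gon of circumradius 7.5 (area = (24/2)·7.500²·sin(360°/24) = 174.70 mm²); the sphere at (-0.5, 3) is not intersected at this z (|z−center|=22.080 > r=10); the cylinder at (5, -3) is absent (z outside [6.5, 27]); Merging all regions: only the r=7.5 cylinder is present, so the union is just that shape — area = 174.70 mm². At z = 13.44: the cylinder: section is a regular 24-gon, circumradius r=7.5 (area = (24/2)·7.500²·sin(360°/24) = 174.70 mm²); the sphere at (-0.5, 3) is absent (|z−center|=10.560 > r=10); the r=6.5 cylinder at (5, -3) gives a regular 24-gon of circumradius 6.5 (constant along its height) (area = (24/2)·6.500²·sin(360°/24) = 131.22 mm²); Taking the union: the regions partially overlap — summed areas 305.92 mm² minus the doubly-counted overlap 72.93 mm² gives 232.99 mm² — area = 232.99 mm². Checking containment: at z = 13.44 the cross-section extends beyond the z = 1.92 cross-section by about 58.29 mm².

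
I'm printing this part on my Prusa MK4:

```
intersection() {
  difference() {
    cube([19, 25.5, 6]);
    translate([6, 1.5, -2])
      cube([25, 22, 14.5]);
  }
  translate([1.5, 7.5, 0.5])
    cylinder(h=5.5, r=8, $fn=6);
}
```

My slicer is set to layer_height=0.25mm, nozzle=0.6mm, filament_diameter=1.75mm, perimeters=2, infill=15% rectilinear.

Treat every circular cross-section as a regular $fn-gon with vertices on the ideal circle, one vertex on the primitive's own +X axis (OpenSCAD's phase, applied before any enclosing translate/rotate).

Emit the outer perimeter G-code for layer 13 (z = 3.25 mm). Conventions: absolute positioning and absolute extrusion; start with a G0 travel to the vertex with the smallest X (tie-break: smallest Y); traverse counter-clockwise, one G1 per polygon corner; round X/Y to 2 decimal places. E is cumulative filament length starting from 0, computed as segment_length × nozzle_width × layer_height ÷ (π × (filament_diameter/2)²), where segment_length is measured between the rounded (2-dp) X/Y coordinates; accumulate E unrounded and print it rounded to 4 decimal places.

G0 X0.00 Y0.57 Z3.25
G1 X5.50 Y0.57 E0.3430
G1 X6.04 Y1.50 E0.4101
G1 X6.00 Y1.50 E0.4126
G1 X6.00 Y13.56 E1.1646
G1 X5.50 Y14.43 E1.2272
G1 X0.00 Y14.43 E1.5702
G1 X0.00 Y0.57 E2.4346

At z = 3.25 mm: the 19×25.5 cube contributes its full rectangle; the cube at (6, 1.5) is present — its section is the full 25×22 rectangle; Taking the first minus the rest: starting from the 19×25.5 cube, the 25×22 cube at (6, 1.5) partially overlaps it — only the 286.00 mm² overlap (of its 550.00 mm²) is removed, clipping the outline — 1 connected region; the r=8 cylinder at (1.5, 7.5) contributes a regular 6-gon of circumradius 8; Taking the intersection: the r=8 cylinder at (1.5, 7.5) partially overlaps the result so far; clipping to the common part keeps 82.71 mm² — 1 connected region. The outline is a single polygon with 7 vertices. Extrusion per mm of travel: 0.6 × 0.25 / (π × 0.875²) = 0.062363. Accumulating E over each segment gives final E = 2.4346.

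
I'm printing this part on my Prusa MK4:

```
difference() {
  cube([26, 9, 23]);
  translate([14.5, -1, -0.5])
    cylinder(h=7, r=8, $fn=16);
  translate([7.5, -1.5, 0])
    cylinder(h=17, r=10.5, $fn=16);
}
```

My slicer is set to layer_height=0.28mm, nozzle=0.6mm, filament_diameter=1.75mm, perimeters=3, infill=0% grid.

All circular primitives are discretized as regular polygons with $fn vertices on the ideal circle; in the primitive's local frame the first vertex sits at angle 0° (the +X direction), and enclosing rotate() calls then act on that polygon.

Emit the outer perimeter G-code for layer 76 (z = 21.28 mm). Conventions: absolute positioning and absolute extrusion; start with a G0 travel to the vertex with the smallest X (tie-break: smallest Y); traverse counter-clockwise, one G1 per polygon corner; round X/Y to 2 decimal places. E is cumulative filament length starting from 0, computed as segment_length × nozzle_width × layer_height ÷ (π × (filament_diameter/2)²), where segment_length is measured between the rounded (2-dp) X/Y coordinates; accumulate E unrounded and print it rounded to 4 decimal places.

G0 X0.00 Y0.00 Z21.28
G1 X26.00 Y0.00 E1.8160
G1 X26.00 Y9.00 E2.4446
G1 X0.00 Y9.00 E4.2606
G1 X0.00 Y0.00 E4.8892

At z = 21.28 mm: the 26×9 cube contributes its full rectangle; the cylinder at (14.5, -1) is absent (z outside [-0.5, 6.5]); the cylinder at (7.5, -1.5) does not reach this height (z outside [0, 17]); After the difference (first − rest): none of the subtracted shapes is present at this height, so the 26×9 cube is unchanged — 1 connected region. The outline is a single polygon with 4 vertices. Extrusion per mm of travel: 0.6 × 0.28 / (π × 0.875²) = 0.069846. Accumulating E over each segment gives final E = 4.8892.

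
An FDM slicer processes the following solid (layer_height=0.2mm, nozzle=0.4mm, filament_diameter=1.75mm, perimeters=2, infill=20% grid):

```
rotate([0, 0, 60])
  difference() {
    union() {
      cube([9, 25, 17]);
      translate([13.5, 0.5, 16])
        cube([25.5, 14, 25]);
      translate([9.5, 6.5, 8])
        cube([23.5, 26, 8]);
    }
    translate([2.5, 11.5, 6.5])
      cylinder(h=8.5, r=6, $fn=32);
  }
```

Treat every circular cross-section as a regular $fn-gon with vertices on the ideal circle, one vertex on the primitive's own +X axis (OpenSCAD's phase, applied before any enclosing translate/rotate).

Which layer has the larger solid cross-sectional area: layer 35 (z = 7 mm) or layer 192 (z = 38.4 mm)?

layer 192 (z = 38.4 mm)

Layer 35 (z = 7): the 9×25 cube contributes its full rectangle (area 225.00 mm²); the cube at (13.5, 0.5) is absent (z outside [16, 41]); the cube at (9.5, 6.5) does not reach this height (z outside [8, 16]); Combining (union): only the 9×25 cube is present, so the union is just that shape — area = 225.00 mm²; the r=6 cylinder at (2.5, 11.5) contributes a regular 32-gon of circumradius 6 (area = (32/2)·6.000²·sin(360°/32) = 112.37 mm²); Taking the first minus the rest: starting from the result so far (225.00 mm²), the r=6 cylinder at (2.5, 11.5) partially overlaps it — only the 85.20 mm² overlap (of its 112.37 mm²) is removed, clipping the outline — area = 139.80 mm²; (whole slice rotated 60° about Z — lengths, areas and connectivity unchanged). So its area = 139.80 mm². Layer 192 (z = 38.4): the cube is absent (z outside [0, 17]); the cube at (13.5, 0.5) is present — its section is the full 25.5×14 rectangle (area 357.00 mm²); the cube at (9.5, 6.5) does not reach this height (z outside [8, 16]); Merging all regions: only the 25.5×14 cube at (13.5, 0.5) is present, so the union is just that shape — area = 357.00 mm²; the cylinder at (2.5, 11.5) is not intersected at this z (z outside [6.5, 15]); Taking the first minus the rest: none of the subtracted shapes is present at this height, so that combined region is unchanged — area = 357.00 mm²; (rotated 60° about Z; rotation is an isometry so areas/perimeters/island counts are preserved). So its area = 357.00 mm². Layer 192 is larger (357.00 vs 139.80 mm²).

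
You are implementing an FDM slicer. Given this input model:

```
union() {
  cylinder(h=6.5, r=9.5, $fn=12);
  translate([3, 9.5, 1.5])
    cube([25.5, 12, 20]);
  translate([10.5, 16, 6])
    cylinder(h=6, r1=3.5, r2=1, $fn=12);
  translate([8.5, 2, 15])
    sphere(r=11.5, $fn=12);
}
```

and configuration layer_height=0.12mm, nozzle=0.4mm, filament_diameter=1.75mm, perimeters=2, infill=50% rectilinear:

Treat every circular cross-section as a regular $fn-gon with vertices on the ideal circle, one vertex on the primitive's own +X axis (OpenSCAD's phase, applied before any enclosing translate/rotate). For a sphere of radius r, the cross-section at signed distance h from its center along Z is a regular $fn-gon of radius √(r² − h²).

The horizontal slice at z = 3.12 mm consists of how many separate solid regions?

At z = 3.12 mm: the r=9.5 cylinder gives a regular 12-gon of circumradius 9.5 (constant along its height); the 25.5×12 cube at (3, 9.5) contributes its full rectangle; the cone at (10.5, 16) is absent (z outside [6, 12]); the sphere at (8.5, 2) is absent (|z−center|=11.880 > r=11.5); Combining (union): the 2 present regions are separate (no shared area or edge), so areas and boundary lengths simply add and each stays a separate island — 2 connected regions. The result has 2 disconnected regions.

2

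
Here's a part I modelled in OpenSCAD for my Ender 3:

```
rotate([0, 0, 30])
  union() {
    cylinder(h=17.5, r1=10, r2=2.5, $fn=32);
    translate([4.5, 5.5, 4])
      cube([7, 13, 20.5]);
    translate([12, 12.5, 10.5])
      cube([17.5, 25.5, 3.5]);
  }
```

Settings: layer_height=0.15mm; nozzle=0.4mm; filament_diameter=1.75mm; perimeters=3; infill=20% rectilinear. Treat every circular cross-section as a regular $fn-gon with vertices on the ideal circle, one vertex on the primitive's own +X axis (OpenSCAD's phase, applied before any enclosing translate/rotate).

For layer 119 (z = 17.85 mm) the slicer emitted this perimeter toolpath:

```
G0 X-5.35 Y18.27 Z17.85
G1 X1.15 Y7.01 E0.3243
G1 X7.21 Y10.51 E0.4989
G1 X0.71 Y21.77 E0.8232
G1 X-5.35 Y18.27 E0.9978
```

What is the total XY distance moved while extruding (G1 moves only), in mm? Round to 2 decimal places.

40.00 mm

Sum the Euclidean lengths of each G1 segment: total = 40.00 mm.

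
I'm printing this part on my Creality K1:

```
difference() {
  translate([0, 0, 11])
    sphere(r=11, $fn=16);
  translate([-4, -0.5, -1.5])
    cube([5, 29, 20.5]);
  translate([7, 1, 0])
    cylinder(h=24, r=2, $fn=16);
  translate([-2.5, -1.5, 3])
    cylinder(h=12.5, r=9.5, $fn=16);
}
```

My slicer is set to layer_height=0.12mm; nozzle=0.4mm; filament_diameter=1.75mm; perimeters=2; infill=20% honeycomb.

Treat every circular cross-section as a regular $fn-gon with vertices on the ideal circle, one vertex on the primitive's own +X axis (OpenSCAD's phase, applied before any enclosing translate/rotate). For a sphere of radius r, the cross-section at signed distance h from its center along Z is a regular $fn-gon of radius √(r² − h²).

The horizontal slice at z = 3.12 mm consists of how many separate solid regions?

At z = 3.12 mm: the r=11 sphere contributes a regular 16-gon of circumradius √(11²−7.88²) = 7.675; the cube at (-4, -0.5) (footprint 5×29) is included at this height; the cylinder at (7, 1): section is a regular 16-gon, circumradius r=2; the r=9.5 cylinder at (-2.5, -1.5) contributes a regular 16-gon of circumradius 9.5; After the difference (first − rest): starting from the r=11 sphere, the 5×29 cube at (-4, -0.5) partially overlaps it — only the 38.92 mm² overlap (of its 145.00 mm²) is removed, clipping the outline; the r=2 cylinder at (7, 1) partially overlaps it — only the 7.80 mm² overlap (of its 12.25 mm²) is removed, clipping the outline; the r=9.5 cylinder at (-2.5, -1.5) partially overlaps it — only the 126.34 mm² overlap (of its 276.30 mm²) is removed, clipping the outline — 2 connected regions. The result has 2 disconnected regions.

2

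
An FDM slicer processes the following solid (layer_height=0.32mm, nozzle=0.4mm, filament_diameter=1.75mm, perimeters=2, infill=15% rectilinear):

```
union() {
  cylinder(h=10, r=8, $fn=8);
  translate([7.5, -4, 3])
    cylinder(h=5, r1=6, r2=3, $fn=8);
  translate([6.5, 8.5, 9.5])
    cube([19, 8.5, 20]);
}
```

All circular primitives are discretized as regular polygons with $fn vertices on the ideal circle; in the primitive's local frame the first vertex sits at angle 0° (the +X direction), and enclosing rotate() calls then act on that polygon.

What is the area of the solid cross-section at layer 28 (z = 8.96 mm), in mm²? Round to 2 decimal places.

181.02 mm²

At z = 8.96 mm: the r=8 cylinder contributes a regular 8-gon of circumradius 8 (area = (8/2)·8.000²·sin(360°/8) = 181.02 mm²); the cone at (7.5, -4) is absent (z outside [3, 8]); the cube at (6.5, 8.5) does not reach this height (z outside [9.5, 29.5]); Taking the union: only the r=8 cylinder is present, so the union is just that shape — area = 181.02 mm². Overall, the cross-section is a single solid region. Net area = 181.02 mm².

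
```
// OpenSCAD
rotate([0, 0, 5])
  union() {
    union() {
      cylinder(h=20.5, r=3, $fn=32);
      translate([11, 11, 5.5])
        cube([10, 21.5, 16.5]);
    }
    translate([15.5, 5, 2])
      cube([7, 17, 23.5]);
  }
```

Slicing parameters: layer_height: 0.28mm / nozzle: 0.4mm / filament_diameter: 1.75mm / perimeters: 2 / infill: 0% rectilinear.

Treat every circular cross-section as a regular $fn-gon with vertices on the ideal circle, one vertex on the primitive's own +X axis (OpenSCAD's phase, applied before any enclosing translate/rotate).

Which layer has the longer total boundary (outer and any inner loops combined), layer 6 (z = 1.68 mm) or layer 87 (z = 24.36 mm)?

Layer 6 (z = 1.68): the cylinder: section is a regular 32-gon, circumradius r=3 (perimeter = 2·32·3.000·sin(180°/32) = 18.82 mm); the cube at (11, 11) is not intersected at this z (z outside [5.5, 22]); Merging all regions: only the r=3 cylinder is present, so the union is just that shape — boundary = 18.82 mm; the cube at (15.5, 5) does not reach this height (z outside [2, 25.5]); Combining (union): only the result so far is present, so the union is just that shape — boundary = 18.82 mm; (rotated 5° about Z; rotation is an isometry so areas/perimeters/island counts are preserved). So its perimeter = 18.82 mm. Layer 87 (z = 24.36): the cylinder does not reach this height (z outside [0, 20.5]); the cube at (11, 11) does not reach this height (z outside [5.5, 22]); Taking the union: nothing is present at this height; the 7×17 cube at (15.5, 5) contributes its full rectangle (perimeter 48.00 mm); Taking the union: only the 7×17 cube at (15.5, 5) is present, so the union is just that shape — boundary = 48.00 mm; (whole slice rotated 5° about Z — lengths, areas and connectivity unchanged). So its perimeter = 48.00 mm. Layer 87 is larger (48.00 vs 18.82 mm).

layer 87 (z = 24.36 mm)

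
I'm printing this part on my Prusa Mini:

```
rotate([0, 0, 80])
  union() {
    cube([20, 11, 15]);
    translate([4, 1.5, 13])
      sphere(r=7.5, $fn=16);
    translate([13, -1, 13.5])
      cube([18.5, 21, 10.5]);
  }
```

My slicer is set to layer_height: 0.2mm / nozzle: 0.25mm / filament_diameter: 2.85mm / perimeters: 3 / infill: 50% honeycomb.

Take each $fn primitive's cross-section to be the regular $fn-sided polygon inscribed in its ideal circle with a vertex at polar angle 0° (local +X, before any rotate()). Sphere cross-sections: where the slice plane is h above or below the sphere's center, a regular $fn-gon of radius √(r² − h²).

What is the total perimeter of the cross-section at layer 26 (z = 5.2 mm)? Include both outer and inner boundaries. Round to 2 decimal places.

62.00 mm

At z = 5.2 mm: the cube (footprint 20×11) is included at this height (perimeter 62.00 mm); the sphere at (4, 1.5) does not reach this height (|z−center|=7.800 > r=7.5); the cube at (13, -1) does not reach this height (z outside [13.5, 24]); Merging all regions: only the 20×11 cube is present, so the union is just that shape — boundary = 62.00 mm; (whole slice rotated 80° about Z — lengths, areas and connectivity unchanged). Overall, the cross-section is a single solid region. Total boundary length (outer) = 62.00 mm.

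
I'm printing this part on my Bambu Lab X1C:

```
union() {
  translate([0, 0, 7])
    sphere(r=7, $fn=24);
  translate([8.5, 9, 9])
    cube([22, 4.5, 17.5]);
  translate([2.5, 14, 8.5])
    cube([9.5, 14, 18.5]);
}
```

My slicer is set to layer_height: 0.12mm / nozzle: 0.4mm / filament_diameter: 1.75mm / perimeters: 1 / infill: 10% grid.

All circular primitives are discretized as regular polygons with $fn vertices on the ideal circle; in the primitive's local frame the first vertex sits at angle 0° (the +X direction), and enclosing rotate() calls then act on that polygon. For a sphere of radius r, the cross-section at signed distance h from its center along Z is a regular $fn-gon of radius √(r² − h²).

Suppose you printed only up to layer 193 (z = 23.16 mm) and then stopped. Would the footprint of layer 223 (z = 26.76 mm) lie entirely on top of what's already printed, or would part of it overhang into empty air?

Compare the two slices. At z = 23.16: the sphere is absent (|z−center|=16.160 > r=7); the cube at (8.5, 9) is present — its section is the full 22×4.5 rectangle (area 99.00 mm²); the cube at (2.5, 14) is present — its section is the full 9.5×14 rectangle (area 133.00 mm²); Taking the union: the 2 present regions are separate (no shared area or edge), so areas and boundary lengths simply add and each stays a separate island — area = 232.00 mm². At z = 26.76: the sphere is absent (|z−center|=19.760 > r=7); the cube at (8.5, 9) does not reach this height (z outside [9, 26.5]); the cube at (2.5, 14) is present — its section is the full 9.5×14 rectangle (area 133.00 mm²); Taking the union: only the 9.5×14 cube at (2.5, 14) is present, so the union is just that shape — area = 133.00 mm². Checking containment: the cross-section at z = 26.76 is a subset of the cross-section at z = 23.16.

entirely on top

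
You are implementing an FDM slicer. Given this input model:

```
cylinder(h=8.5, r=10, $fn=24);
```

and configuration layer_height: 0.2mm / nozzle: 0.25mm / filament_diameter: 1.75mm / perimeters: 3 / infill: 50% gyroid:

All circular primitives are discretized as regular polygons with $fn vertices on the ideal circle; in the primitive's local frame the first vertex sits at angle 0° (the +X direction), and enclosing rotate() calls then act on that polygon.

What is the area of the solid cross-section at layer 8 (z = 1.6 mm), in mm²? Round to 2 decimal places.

At z = 1.6 mm: the r=10 cylinder gives a regular 24-gon of circumradius 10 (constant along its height) (area = (24/2)·10.000²·sin(360°/24) = 310.58 mm²). Overall, the cross-section is a single solid region. Net area = 310.58 mm².

310.58 mm²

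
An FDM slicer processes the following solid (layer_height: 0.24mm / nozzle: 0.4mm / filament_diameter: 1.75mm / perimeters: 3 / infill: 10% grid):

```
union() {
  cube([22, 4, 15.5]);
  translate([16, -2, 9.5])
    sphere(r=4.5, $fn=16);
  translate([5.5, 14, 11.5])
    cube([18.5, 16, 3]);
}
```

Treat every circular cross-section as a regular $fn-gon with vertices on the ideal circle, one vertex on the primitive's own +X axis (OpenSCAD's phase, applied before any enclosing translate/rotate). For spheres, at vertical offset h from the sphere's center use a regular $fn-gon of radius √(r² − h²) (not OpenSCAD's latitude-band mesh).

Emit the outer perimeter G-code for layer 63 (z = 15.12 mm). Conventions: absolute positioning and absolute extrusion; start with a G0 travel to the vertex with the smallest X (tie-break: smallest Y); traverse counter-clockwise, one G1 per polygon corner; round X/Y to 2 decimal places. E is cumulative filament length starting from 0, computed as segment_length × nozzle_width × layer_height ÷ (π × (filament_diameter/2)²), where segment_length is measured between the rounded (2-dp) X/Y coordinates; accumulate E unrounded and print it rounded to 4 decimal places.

G0 X0.00 Y0.00 Z15.12
G1 X22.00 Y0.00 E0.8781
G1 X22.00 Y4.00 E1.0377
G1 X0.00 Y4.00 E1.9158
G1 X0.00 Y0.00 E2.0754

At z = 15.12 mm: the cube is present — its section is the full 22×4 rectangle; the sphere at (16, -2) does not reach this height (|z−center|=5.620 > r=4.5); the cube at (5.5, 14) is not intersected at this z (z outside [11.5, 14.5]); Merging all regions: only the 22×4 cube is present, so the union is just that shape — 1 connected region. The outline is a single polygon with 4 vertices. Extrusion per mm of travel: 0.4 × 0.24 / (π × 0.875²) = 0.039912. Accumulating E over each segment gives final E = 2.0754.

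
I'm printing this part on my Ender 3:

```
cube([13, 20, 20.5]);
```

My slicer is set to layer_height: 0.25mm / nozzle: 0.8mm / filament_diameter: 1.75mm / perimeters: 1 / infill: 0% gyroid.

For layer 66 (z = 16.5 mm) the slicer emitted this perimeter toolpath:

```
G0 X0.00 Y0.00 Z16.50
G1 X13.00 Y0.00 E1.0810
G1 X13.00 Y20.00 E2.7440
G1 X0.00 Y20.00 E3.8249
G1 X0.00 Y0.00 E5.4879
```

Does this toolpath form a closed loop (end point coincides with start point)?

Start point (G0): (0.00, 0.00). End point (last G1): the path returns to the start — closed.

yes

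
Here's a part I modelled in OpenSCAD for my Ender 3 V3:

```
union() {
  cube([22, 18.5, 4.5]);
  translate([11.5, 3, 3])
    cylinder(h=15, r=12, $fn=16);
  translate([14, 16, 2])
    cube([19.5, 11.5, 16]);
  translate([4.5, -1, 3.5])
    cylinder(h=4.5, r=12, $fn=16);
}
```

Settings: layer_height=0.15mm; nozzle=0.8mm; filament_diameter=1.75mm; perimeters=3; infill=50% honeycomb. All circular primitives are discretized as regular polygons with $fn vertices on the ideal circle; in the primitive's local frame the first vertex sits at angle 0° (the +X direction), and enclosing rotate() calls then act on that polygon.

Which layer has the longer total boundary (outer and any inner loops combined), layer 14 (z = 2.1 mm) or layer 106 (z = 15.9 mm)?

layer 106 (z = 15.9 mm)

Layer 14 (z = 2.1): the cube (footprint 22×18.5) is included at this height (perimeter 81.00 mm); the cylinder at (11.5, 3) is absent (z outside [3, 18]); the cube at (14, 16) is present — its section is the full 19.5×11.5 rectangle (perimeter 62.00 mm); the cylinder at (4.5, -1) is absent (z outside [3.5, 8]); Taking the union: the regions partially overlap (shared area 20.00 mm²), so the edge portions inside another operand are dropped and the merged outline is re-measured after clipping — boundary = 122.00 mm. So its perimeter = 122.00 mm. Layer 106 (z = 15.9): the cube is absent (z outside [0, 4.5]); the r=12 cylinder at (11.5, 3) contributes a regular 16-gon of circumradius 12 (perimeter = 2·16·12.000·sin(180°/16) = 74.91 mm); the cube at (14, 16) is present — its section is the full 19.5×11.5 rectangle (perimeter 62.00 mm); the cylinder at (4.5, -1) is absent (z outside [3.5, 8]); Merging all regions: the 2 present regions are separate (no shared area or edge), so areas and boundary lengths simply add and each stays a separate island — boundary = 136.91 mm. So its perimeter = 136.91 mm. Layer 106 is larger (136.91 vs 122.00 mm).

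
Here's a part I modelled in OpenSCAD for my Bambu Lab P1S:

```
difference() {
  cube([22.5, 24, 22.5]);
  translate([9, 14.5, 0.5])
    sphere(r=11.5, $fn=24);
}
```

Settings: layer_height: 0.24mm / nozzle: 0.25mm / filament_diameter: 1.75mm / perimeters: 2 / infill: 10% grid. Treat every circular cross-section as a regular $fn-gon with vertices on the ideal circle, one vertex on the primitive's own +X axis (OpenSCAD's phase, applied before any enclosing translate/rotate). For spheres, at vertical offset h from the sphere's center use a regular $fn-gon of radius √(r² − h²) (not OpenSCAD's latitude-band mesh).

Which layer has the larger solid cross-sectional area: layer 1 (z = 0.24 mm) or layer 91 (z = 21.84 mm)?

layer 91 (z = 21.84 mm)

Layer 1 (z = 0.24): the cube (footprint 22.5×24) is included at this height (area 540.00 mm²); the sphere at (9, 14.5): section is a regular 24-gon, circumradius = √(r²−h²) = √(11.5²−0.26²) = 11.497 (area = (24/2)·11.497²·sin(360°/24) = 410.54 mm²); After the difference (first − rest): starting from the 22.5×24 cube (540.00 mm²), the r=11.5 sphere at (9, 14.5) partially overlaps it — only the 370.45 mm² overlap (of its 410.54 mm²) is removed, clipping the outline — area = 169.55 mm². So its area = 169.55 mm². Layer 91 (z = 21.84): the 22.5×24 cube contributes its full rectangle (area 540.00 mm²); the sphere at (9, 14.5) is not intersected at this z (|z−center|=21.340 > r=11.5); Subtracting the remaining from the first: none of the subtracted shapes is present at this height, so the 22.5×24 cube is unchanged — area = 540.00 mm². So its area = 540.00 mm². Layer 91 is larger (540.00 vs 169.55 mm²).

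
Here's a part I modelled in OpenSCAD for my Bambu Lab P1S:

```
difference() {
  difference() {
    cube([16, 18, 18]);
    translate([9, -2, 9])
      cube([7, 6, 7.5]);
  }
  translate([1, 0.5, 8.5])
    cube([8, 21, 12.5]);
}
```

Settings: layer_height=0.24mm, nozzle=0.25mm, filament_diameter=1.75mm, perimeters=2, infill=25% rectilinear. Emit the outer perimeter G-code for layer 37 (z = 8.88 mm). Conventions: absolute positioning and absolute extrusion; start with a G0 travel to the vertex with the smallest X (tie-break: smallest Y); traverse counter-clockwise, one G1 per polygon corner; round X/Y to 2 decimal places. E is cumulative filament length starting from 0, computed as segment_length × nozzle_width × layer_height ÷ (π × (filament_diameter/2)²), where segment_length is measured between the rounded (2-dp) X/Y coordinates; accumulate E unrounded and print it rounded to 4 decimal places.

At z = 8.88 mm: the cube (footprint 16×18) is included at this height; the cube at (9, -2) does not reach this height (z outside [9, 16.5]); Subtracting the remaining from the first: none of the subtracted shapes is present at this height, so the 16×18 cube is unchanged — 1 connected region; the cube at (1, 0.5) is present — its section is the full 8×21 rectangle; Subtracting the remaining from the first: starting from the result so far, the 8×21 cube at (1, 0.5) partially overlaps it — only the 140.00 mm² overlap (of its 168.00 mm²) is removed, clipping the outline — 1 connected region. The outline is a single polygon with 8 vertices. Extrusion per mm of travel: 0.25 × 0.24 / (π × 0.875²) = 0.024945. Accumulating E over each segment gives final E = 2.5693.

G0 X0.00 Y0.00 Z8.88
G1 X16.00 Y0.00 E0.3991
G1 X16.00 Y18.00 E0.8481
G1 X9.00 Y18.00 E1.0227
G1 X9.00 Y0.50 E1.4593
G1 X1.00 Y0.50 E1.6588
G1 X1.00 Y18.00 E2.0954
G1 X0.00 Y18.00 E2.1203
G1 X0.00 Y0.00 E2.5693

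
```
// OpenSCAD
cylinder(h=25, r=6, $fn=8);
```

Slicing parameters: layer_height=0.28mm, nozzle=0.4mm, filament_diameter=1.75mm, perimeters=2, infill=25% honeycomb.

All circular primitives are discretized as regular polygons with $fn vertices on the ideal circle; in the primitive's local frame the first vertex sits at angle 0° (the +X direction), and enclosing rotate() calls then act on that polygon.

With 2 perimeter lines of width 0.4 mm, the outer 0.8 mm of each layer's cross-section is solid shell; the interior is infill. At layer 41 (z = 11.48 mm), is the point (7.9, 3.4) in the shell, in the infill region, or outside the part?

outside

At z = 11.48 mm: the cylinder: section is a regular 8-gon, circumradius r=6. Overall, the cross-section is a single solid region. The nearest boundary edge runs (6.00, 0.00)→(4.24, 4.24); distance from the point to it = 3.06 mm. The point is not inside any of the regions above, so it lies outside the cross-section (3.06 mm from the nearest boundary).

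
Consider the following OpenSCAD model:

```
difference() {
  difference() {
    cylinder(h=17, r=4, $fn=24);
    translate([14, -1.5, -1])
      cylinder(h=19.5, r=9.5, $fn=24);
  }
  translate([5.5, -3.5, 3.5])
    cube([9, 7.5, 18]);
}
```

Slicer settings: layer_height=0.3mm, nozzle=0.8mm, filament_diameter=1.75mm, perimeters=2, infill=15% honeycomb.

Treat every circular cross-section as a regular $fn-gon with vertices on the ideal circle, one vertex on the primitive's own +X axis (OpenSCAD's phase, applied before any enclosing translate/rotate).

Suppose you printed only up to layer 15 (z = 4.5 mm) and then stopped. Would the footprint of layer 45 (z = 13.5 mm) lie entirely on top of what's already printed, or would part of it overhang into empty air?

entirely on top

Compare the two slices. At z = 4.5: the r=4 cylinder contributes a regular 24-gon of circumradius 4 (area = (24/2)·4.000²·sin(360°/24) = 49.69 mm²); the r=9.5 cylinder at (14, -1.5) contributes a regular 24-gon of circumradius 9.5 (area = (24/2)·9.500²·sin(360°/24) = 280.30 mm²); Taking the first minus the rest: starting from the r=4 cylinder (49.69 mm²), the r=9.5 cylinder at (14, -1.5) misses the remaining region (no effect) — area = 49.69 mm²; the cube at (5.5, -3.5) is present — its section is the full 9×7.5 rectangle (area 67.50 mm²); Subtracting the remaining from the first: starting from that combined region (49.69 mm²), the 9×7.5 cube at (5.5, -3.5) misses the remaining region (no effect) — area = 49.69 mm². At z = 13.5: the cylinder: section is a regular 24-gon, circumradius r=4 (area = (24/2)·4.000²·sin(360°/24) = 49.69 mm²); the r=9.5 cylinder at (14, -1.5) gives a regular 24-gon of circumradius 9.5 (constant along its height) (area = (24/2)·9.500²·sin(360°/24) = 280.30 mm²); Taking the first minus the rest: starting from the r=4 cylinder (49.69 mm²), the r=9.5 cylinder at (14, -1.5) misses the remaining region (no effect) — area = 49.69 mm²; the 9×7.5 cube at (5.5, -3.5) contributes its full rectangle (area 67.50 mm²); Taking the first minus the rest: starting from that combined region (49.69 mm²), the 9×7.5 cube at (5.5, -3.5) misses the remaining region (no effect) — area = 49.69 mm². Checking containment: the cross-section at z = 13.5 is a subset of the cross-section at z = 4.5.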